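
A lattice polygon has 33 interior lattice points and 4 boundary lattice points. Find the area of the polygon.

Pick's theorem states A = I + B/2 − 1, so A = 33 + 4/2 − 1 = 34.

34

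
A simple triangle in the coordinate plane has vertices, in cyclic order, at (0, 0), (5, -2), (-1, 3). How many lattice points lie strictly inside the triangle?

The shoelace formula gives twice the area as |(0·(-2) − 5·0) + (5·3 − (-1)·(-2)) + ((-1)·0 − 0·3)| = 13, so the area is 13/2.
Summing gcd(|Δx|,|Δy|) over the edges gives the boundary count: gcd(5,2) + gcd(6,5) + gcd(1,3) = 1+1+1 = 3.
Pick's theorem gives I = A − B/2 + 1 = 13/2 − 3/2 + 1 = 6.

6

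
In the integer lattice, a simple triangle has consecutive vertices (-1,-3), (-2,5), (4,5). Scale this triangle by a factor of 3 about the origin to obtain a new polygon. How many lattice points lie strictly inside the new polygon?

205

The shoelace formula gives twice the area as |[(-1)·5 − (-2)·(-3)] + [(-2)·5 − 4·5] + [4·(-3) − (-1)·5]| = 48, so the area is 24.
Along each edge there are gcd(|Δx|,|Δy|)+1 lattice points, so counting each shared vertex once the boundary has gcd(1,8) + gcd(6,0) + gcd(5,8) = 1+6+1 = 8.
Scaling by 3 multiplies the area by 3² = 9 (so the new area is 216) and multiplies the boundary lattice-point count by 3, giving 24.
By Pick's theorem, the interior count of the dilated polygon is 216 − 24/2 + 1 = 205.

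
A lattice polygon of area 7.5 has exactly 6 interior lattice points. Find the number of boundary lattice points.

5

Pick's theorem gives A = I + B/2 − 1, so B = 2(A − I + 1) = 2(7.5 − 6 + 1) = 5.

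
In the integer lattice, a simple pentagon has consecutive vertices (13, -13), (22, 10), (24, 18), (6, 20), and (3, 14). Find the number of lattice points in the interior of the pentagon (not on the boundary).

Using the shoelace formula, 2A = |[13·10 − 22·(-13)] + [22·18 − 24·10] + [24·20 − 6·18] + [6·14 − 3·20] + [3·(-13) − 13·14]| = 747, so the area is 747/2.
Along each edge there are gcd(|Δx|,|Δy|)+1 lattice points, so counting each shared vertex once the boundary has gcd(9,23) + gcd(2,8) + gcd(18,2) + gcd(3,6) + gcd(10,27) = 1+2+2+3+1 = 9.
By Pick's theorem A = I + B/2 − 1, so I = 747/2 − 9/2 + 1 = 370.

370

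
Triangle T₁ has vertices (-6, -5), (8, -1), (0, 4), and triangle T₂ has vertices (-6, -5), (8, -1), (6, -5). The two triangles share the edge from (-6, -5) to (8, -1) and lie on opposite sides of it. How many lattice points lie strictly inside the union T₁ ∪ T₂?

The union is the simple quadrilateral with vertices (-6, -5), (0, 4), (8, -1), (6, -5) in order.
Using the shoelace formula, 2A = |[(-6)·4 − 0·(-5)] + [0·(-1) − 8·4] + [8·(-5) − 6·(-1)] + [6·(-5) − (-6)·(-5)]| = 150, so the area is 75.
The number of boundary lattice points is Σ gcd(|Δx|,|Δy|) = gcd(6,9) + gcd(8,5) + gcd(2,4) + gcd(12,0) = 3+1+2+12 = 18.
By Pick's theorem I = A − B/2 + 1 = 75 − 18/2 + 1 = 67.

67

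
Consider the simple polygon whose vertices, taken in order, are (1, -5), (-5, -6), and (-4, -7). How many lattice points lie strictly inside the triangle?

3

The shoelace formula gives twice the area as |(1·(-6) − (-5)·(-5)) + ((-5)·(-7) − (-4)·(-6)) + ((-4)·(-5) − 1·(-7))| = 7, so the area is 7/2.
Along each edge there are gcd(|Δx|,|Δy|)+1 lattice points, so counting each shared vertex once the boundary has gcd(6,1) + gcd(1,1) + gcd(5,2) = 1+1+1 = 3.
Pick's theorem gives I = A − B/2 + 1 = 7/2 − 3/2 + 1 = 3.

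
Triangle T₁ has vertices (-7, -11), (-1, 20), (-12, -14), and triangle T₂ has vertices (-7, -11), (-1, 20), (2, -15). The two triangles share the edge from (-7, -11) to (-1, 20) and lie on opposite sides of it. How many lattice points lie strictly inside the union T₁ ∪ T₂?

The union is the simple quadrilateral with vertices (-7, -11), (-12, -14), (-1, 20), (2, -15) in order.
The shoelace formula gives twice the area as |((-7)·(-14) − (-12)·(-11)) + ((-12)·20 − (-1)·(-14)) + ((-1)·(-15) − 2·20) + (2·(-11) − (-7)·(-15))| = 440, so the area is 220.
Summing gcd(|Δx|,|Δy|) over the edges gives the boundary count: gcd(5,3) + gcd(11,34) + gcd(3,35) + gcd(9,4) = 1+1+1+1 = 4.
By Pick's theorem I = A − B/2 + 1 = 220 − 4/2 + 1 = 219.

219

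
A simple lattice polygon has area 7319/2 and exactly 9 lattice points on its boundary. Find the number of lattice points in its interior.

3656

Pick's theorem A = I + B/2 − 1 rearranges to I = A − B/2 + 1 = 7319/2 − 9/2 + 1 = 3656.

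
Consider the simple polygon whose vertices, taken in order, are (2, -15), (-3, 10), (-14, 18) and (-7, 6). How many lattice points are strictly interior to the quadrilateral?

The shoelace formula gives twice the area as |(2·10 − (-3)·(-15)) + ((-3)·18 − (-14)·10) + ((-14)·6 − (-7)·18) + ((-7)·(-15) − 2·6)| = 196, so the area is 98.
Summing gcd(|Δx|,|Δy|) over the edges gives the boundary count: gcd(5,25) + gcd(11,8) + gcd(7,12) + gcd(9,21) = 5+1+1+3 = 10.
By Pick's theorem A = I + B/2 − 1, so I = 98 − 10/2 + 1 = 94.

94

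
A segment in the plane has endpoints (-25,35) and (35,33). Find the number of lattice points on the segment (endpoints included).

3

The number of lattice points on a segment between lattice points is gcd(|Δx|,|Δy|) + 1 = gcd(60,2) + 1 = 2 + 1 = 3.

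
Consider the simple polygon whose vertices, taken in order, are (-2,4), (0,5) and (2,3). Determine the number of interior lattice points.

2

The shoelace formula gives twice the area as |((-2)·5 − 0·4) + (0·3 − 2·5) + (2·4 − (-2)·3)| = 6, so the area is 3.
Summing gcd(|Δx|,|Δy|) over the edges gives the boundary count: gcd(2,1) + gcd(2,2) + gcd(4,1) = 1+2+1 = 4.
By Pick's theorem A = I + B/2 − 1, so I = 3 − 4/2 + 1 = 2.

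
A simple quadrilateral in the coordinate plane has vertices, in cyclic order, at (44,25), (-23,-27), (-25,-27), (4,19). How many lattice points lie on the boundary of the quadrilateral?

The number of boundary lattice points is Σ gcd(|Δx|,|Δy|) = gcd(67,52) + gcd(2,0) + gcd(29,46) + gcd(40,6) = 1+2+1+2 = 6.

6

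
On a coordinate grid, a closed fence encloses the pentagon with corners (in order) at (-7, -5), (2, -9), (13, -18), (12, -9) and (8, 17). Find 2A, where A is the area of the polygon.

By the shoelace formula, twice the signed area is |((-7)·(-9) − 2·(-5)) + (2·(-18) − 13·(-9)) + (13·(-9) − 12·(-18)) + (12·17 − 8·(-9)) + (8·(-5) − (-7)·17)| = 608, so the area is 304.

608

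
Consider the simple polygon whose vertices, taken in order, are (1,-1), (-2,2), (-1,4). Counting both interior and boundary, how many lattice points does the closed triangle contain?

8

By the shoelace formula, twice the signed area is |(1·2 − (-2)·(-1)) + ((-2)·4 − (-1)·2) + ((-1)·(-1) − 1·4)| = 9, so the area is 4.5.
Summing gcd(|Δx|,|Δy|) over the edges gives the boundary count: gcd(3,3) + gcd(1,2) + gcd(2,5) = 3+1+1 = 5.
Pick's theorem gives I = A − B/2 + 1 = 4.5 − 5/2 + 1 = 3, so the closed region contains I + B = 3 + 5 = 8 lattice points.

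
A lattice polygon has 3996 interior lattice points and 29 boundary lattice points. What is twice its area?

Pick's theorem states A = I + B/2 − 1, so A = 3996 + 29/2 − 1 = 8019/2.
Hence 2A = 8019.

8019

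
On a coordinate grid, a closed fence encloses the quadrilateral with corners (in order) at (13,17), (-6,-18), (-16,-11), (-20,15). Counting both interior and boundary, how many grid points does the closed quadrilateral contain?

By the shoelace formula, twice the signed area is |(13·(-18) − (-6)·17) + ((-6)·(-11) − (-16)·(-18)) + ((-16)·15 − (-20)·(-11)) + ((-20)·17 − 13·15)| = 1349, so the area is 674.5.
Summing gcd(|Δx|,|Δy|) over the edges gives the boundary count: gcd(19,35) + gcd(10,7) + gcd(4,26) + gcd(33,2) = 1+1+2+1 = 5.
Pick's theorem gives I = A − B/2 + 1 = 674.5 − 5/2 + 1 = 673, so the closed region contains I + B = 673 + 5 = 678 lattice points.

678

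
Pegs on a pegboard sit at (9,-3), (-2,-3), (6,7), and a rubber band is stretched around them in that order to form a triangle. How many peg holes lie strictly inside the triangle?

49

The shoelace formula gives twice the area as |(9·(-3) − (-2)·(-3)) + ((-2)·7 − 6·(-3)) + (6·(-3) − 9·7)| = 110, so the area is 55.
Along each edge there are gcd(|Δx|,|Δy|)+1 lattice points, so counting each shared vertex once the boundary has gcd(11,0) + gcd(8,10) + gcd(3,10) = 11+2+1 = 14.
By Pick's theorem A = I + B/2 − 1, so I = 55 − 14/2 + 1 = 49.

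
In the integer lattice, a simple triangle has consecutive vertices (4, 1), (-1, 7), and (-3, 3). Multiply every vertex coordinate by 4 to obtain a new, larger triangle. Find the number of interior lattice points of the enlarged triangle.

249

By the shoelace formula, twice the signed area is |(4·7 − (-1)·1) + ((-1)·3 − (-3)·7) + ((-3)·1 − 4·3)| = 32, so the area is 16.
Summing gcd(|Δx|,|Δy|) over the edges gives the boundary count: gcd(5,6) + gcd(2,4) + gcd(7,2) = 1+2+1 = 4.
Scaling by 4 multiplies the area by 4² = 16 (so the new area is 256) and multiplies the boundary lattice-point count by 4, giving 16.
By Pick's theorem, the interior count of the dilated polygon is 256 − 16/2 + 1 = 249.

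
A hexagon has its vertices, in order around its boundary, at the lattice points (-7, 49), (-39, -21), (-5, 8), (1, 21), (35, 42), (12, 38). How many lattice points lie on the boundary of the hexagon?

Along each edge there are gcd(|Δx|,|Δy|)+1 lattice points, so counting each shared vertex once the boundary has gcd(32,70) + gcd(34,29) + gcd(6,13) + gcd(34,21) + gcd(23,4) + gcd(19,11) = 2+1+1+1+1+1 = 7.

7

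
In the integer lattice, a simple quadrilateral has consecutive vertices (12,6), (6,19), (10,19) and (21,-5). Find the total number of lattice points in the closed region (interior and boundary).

The shoelace formula gives twice the area as |[12·19 − 6·6] + [6·19 − 10·19] + [10·(-5) − 21·19] + [21·6 − 12·(-5)]| = 147, so the area is 73.5.
Summing gcd(|Δx|,|Δy|) over the edges gives the boundary count: gcd(6,13) + gcd(4,0) + gcd(11,24) + gcd(9,11) = 1+4+1+1 = 7.
Pick's theorem gives I = A − B/2 + 1 = 73.5 − 7/2 + 1 = 71, so the closed region contains I + B = 71 + 7 = 78 lattice points.

78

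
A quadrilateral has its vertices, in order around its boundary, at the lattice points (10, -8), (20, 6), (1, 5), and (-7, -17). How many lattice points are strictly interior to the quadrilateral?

277

Using the shoelace formula, 2A = |(10·6 − 20·(-8)) + (20·5 − 1·6) + (1·(-17) − (-7)·5) + ((-7)·(-8) − 10·(-17))| = 558, so the area is 279.
The number of boundary lattice points is Σ gcd(|Δx|,|Δy|) = gcd(10,14) + gcd(19,1) + gcd(8,22) + gcd(17,9) = 2+1+2+1 = 6.
By Pick's theorem A = I + B/2 − 1, so I = 279 − 6/2 + 1 = 277.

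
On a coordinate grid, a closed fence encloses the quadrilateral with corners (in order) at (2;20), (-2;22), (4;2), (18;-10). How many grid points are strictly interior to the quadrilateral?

By the shoelace formula, twice the signed area is |(2·22 − (-2)·20) + ((-2)·2 − 4·22) + (4·(-10) − 18·2) + (18·20 − 2·(-10))| = 296, so the area is 148.
The number of boundary lattice points is Σ gcd(|Δx|,|Δy|) = gcd(4,2) + gcd(6,20) + gcd(14,12) + gcd(16,30) = 2+2+2+2 = 8.
By Pick's theorem A = I + B/2 − 1, so I = 148 − 8/2 + 1 = 145.

145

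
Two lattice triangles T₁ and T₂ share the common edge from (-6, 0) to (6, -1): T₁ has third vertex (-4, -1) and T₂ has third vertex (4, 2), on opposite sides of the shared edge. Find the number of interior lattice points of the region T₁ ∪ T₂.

16

The union is the simple quadrilateral with vertices (-6, 0), (-4, -1), (6, -1), (4, 2) in order.
The shoelace formula gives twice the area as |((-6)·(-1) − (-4)·0) + ((-4)·(-1) − 6·(-1)) + (6·2 − 4·(-1)) + (4·0 − (-6)·2)| = 44, so the area is 22.
The number of boundary lattice points is Σ gcd(|Δx|,|Δy|) = gcd(2,1) + gcd(10,0) + gcd(2,3) + gcd(10,2) = 1+10+1+2 = 14.
By Pick's theorem I = A − B/2 + 1 = 22 − 14/2 + 1 = 16.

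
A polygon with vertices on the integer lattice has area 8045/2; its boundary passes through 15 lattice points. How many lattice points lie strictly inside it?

From Pick's theorem, I = A − B/2 + 1 = 8045/2 − 15/2 + 1 = 4016.

4016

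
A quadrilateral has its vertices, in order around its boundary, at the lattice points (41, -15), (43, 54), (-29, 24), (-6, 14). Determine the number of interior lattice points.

2352

The shoelace formula gives twice the area as |[41·54 − 43·(-15)] + [43·24 − (-29)·54] + [(-29)·14 − (-6)·24] + [(-6)·(-15) − 41·14]| = 4711, so the area is 2355.5.
The number of boundary lattice points is Σ gcd(|Δx|,|Δy|) = gcd(2,69) + gcd(72,30) + gcd(23,10) + gcd(47,29) = 1+6+1+1 = 9.
By Pick's theorem A = I + B/2 − 1, so I = 2355.5 − 9/2 + 1 = 2352.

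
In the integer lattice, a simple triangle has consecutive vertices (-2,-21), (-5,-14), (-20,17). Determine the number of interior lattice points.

Using the shoelace formula, 2A = |[(-2)·(-14) − (-5)·(-21)] + [(-5)·17 − (-20)·(-14)] + [(-20)·(-21) − (-2)·17]| = 12, so the area is 6.
Summing gcd(|Δx|,|Δy|) over the edges gives the boundary count: gcd(3,7) + gcd(15,31) + gcd(18,38) = 1+1+2 = 4.
Pick's theorem gives I = A − B/2 + 1 = 6 − 4/2 + 1 = 5.

5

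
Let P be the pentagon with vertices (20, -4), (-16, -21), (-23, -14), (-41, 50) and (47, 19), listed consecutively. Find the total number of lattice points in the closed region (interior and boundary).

3089

By the shoelace formula, twice the signed area is |(20·(-21) − (-16)·(-4)) + ((-16)·(-14) − (-23)·(-21)) + ((-23)·50 − (-41)·(-14)) + ((-41)·19 − 47·50) + (47·(-4) − 20·19)| = 6164, so the area is 3082.
Summing gcd(|Δx|,|Δy|) over the edges gives the boundary count: gcd(36,17) + gcd(7,7) + gcd(18,64) + gcd(88,31) + gcd(27,23) = 1+7+2+1+1 = 12.
Pick's theorem gives I = A − B/2 + 1 = 3082 − 12/2 + 1 = 3077, so the closed region contains I + B = 3077 + 12 = 3089 lattice points.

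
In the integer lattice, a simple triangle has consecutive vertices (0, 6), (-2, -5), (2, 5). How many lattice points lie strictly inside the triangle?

By the shoelace formula, twice the signed area is |[0·(-5) − (-2)·6] + [(-2)·5 − 2·(-5)] + [2·6 − 0·5]| = 24, so the area is 12.
Summing gcd(|Δx|,|Δy|) over the edges gives the boundary count: gcd(2,11) + gcd(4,10) + gcd(2,1) = 1+2+1 = 4.
By Pick's theorem A = I + B/2 − 1, so I = 12 − 4/2 + 1 = 11.

11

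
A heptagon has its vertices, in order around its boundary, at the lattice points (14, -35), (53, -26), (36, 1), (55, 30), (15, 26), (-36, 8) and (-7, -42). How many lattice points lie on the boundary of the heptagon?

20

Summing gcd(|Δx|,|Δy|) over the edges gives the boundary count: gcd(39,9) + gcd(17,27) + gcd(19,29) + gcd(40,4) + gcd(51,18) + gcd(29,50) + gcd(21,7) = 3+1+1+4+3+1+7 = 20.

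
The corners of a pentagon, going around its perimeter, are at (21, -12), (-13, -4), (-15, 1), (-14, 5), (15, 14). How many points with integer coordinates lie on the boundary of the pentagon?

7

Summing gcd(|Δx|,|Δy|) over the edges gives the boundary count: gcd(34,8) + gcd(2,5) + gcd(1,4) + gcd(29,9) + gcd(6,26) = 2+1+1+1+2 = 7.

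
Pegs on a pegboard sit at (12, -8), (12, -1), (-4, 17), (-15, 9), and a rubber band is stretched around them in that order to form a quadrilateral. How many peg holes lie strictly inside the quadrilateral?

253

By the shoelace formula, twice the signed area is |(12·(-1) − 12·(-8)) + (12·17 − (-4)·(-1)) + ((-4)·9 − (-15)·17) + ((-15)·(-8) − 12·9)| = 515, so the area is 257.5.
Along each edge there are gcd(|Δx|,|Δy|)+1 lattice points, so counting each shared vertex once the boundary has gcd(0,7) + gcd(16,18) + gcd(11,8) + gcd(27,17) = 7+2+1+1 = 11.
Pick's theorem gives I = A − B/2 + 1 = 257.5 − 11/2 + 1 = 253.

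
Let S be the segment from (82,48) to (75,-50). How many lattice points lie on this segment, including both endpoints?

8

The number of lattice points on a segment between lattice points is gcd(|Δx|,|Δy|) + 1 = gcd(7,98) + 1 = 7 + 1 = 8.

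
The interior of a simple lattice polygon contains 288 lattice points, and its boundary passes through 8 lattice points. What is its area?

291

By Pick's theorem, A = I + B/2 − 1 = 288 + 8/2 − 1 = 291.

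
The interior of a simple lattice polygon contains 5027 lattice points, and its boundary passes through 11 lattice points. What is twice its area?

By Pick's theorem, A = I + B/2 − 1 = 5027 + 11/2 − 1 = 10063/2.
Hence 2A = 10063.

10063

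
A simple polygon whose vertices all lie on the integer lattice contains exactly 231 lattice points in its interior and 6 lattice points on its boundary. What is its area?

233

Pick's theorem states A = I + B/2 − 1, so A = 231 + 6/2 − 1 = 233.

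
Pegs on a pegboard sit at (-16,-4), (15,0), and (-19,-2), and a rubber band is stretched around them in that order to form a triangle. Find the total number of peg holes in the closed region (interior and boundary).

40

By the shoelace formula, twice the signed area is |[(-16)·0 − 15·(-4)] + [15·(-2) − (-19)·0] + [(-19)·(-4) − (-16)·(-2)]| = 74, so the area is 37.
Summing gcd(|Δx|,|Δy|) over the edges gives the boundary count: gcd(31,4) + gcd(34,2) + gcd(3,2) = 1+2+1 = 4.
Pick's theorem gives I = A − B/2 + 1 = 37 − 4/2 + 1 = 36, so the closed region contains I + B = 36 + 4 = 40 lattice points.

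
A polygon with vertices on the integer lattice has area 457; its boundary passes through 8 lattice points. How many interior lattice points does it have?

454

Pick's theorem A = I + B/2 − 1 rearranges to I = A − B/2 + 1 = 457 − 8/2 + 1 = 454.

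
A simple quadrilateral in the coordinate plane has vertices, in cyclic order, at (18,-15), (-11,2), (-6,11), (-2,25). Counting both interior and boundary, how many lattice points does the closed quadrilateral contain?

406

By the shoelace formula, twice the signed area is |[18·2 − (-11)·(-15)] + [(-11)·11 − (-6)·2] + [(-6)·25 − (-2)·11] + [(-2)·(-15) − 18·25]| = 786, so the area is 393.
Along each edge there are gcd(|Δx|,|Δy|)+1 lattice points, so counting each shared vertex once the boundary has gcd(29,17) + gcd(5,9) + gcd(4,14) + gcd(20,40) = 1+1+2+20 = 24.
Pick's theorem gives I = A − B/2 + 1 = 393 − 24/2 + 1 = 382, so the closed region contains I + B = 382 + 24 = 406 lattice points.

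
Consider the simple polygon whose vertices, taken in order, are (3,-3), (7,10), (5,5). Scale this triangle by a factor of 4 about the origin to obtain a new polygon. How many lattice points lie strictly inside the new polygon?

Using the shoelace formula, 2A = |(3·10 − 7·(-3)) + (7·5 − 5·10) + (5·(-3) − 3·5)| = 6, so the area is 3.
The number of boundary lattice points is Σ gcd(|Δx|,|Δy|) = gcd(4,13) + gcd(2,5) + gcd(2,8) = 1+1+2 = 4.
Scaling by 4 multiplies the area by 4² = 16 (so the new area is 48) and multiplies the boundary lattice-point count by 4, giving 16.
By Pick's theorem, the interior count of the dilated polygon is 48 − 16/2 + 1 = 41.

41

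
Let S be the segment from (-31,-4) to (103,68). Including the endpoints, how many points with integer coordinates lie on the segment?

3

The number of lattice points on a segment between lattice points is gcd(|Δx|,|Δy|) + 1 = gcd(134,72) + 1 = 2 + 1 = 3.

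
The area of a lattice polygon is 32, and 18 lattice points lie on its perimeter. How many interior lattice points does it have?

24

Pick's theorem A = I + B/2 − 1 rearranges to I = A − B/2 + 1 = 32 − 18/2 + 1 = 24.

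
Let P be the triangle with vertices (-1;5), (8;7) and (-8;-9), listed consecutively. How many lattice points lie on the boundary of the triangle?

24

Summing gcd(|Δx|,|Δy|) over the edges gives the boundary count: gcd(9,2) + gcd(16,16) + gcd(7,14) = 1+16+7 = 24.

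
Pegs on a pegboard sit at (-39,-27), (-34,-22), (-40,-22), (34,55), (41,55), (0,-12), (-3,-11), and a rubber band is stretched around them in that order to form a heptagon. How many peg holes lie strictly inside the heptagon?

Using the shoelace formula, 2A = |((-39)·(-22) − (-34)·(-27)) + ((-34)·(-22) − (-40)·(-22)) + ((-40)·55 − 34·(-22)) + (34·55 − 41·55) + (41·(-12) − 0·55) + (0·(-11) − (-3)·(-12)) + ((-3)·(-27) − (-39)·(-11))| = 2905, so the area is 2905/2.
Along each edge there are gcd(|Δx|,|Δy|)+1 lattice points, so counting each shared vertex once the boundary has gcd(5,5) + gcd(6,0) + gcd(74,77) + gcd(7,0) + gcd(41,67) + gcd(3,1) + gcd(36,16) = 5+6+1+7+1+1+4 = 25.
Pick's theorem gives I = A − B/2 + 1 = 2905/2 − 25/2 + 1 = 1441.

1441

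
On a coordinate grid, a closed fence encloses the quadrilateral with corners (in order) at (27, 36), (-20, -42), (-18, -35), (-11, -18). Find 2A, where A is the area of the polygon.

441

Using the shoelace formula, 2A = |[27·(-42) − (-20)·36] + [(-20)·(-35) − (-18)·(-42)] + [(-18)·(-18) − (-11)·(-35)] + [(-11)·36 − 27·(-18)]| = 441, so the area is 441/2.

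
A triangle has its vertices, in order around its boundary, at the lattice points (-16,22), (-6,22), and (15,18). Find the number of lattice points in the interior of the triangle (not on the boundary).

15

The shoelace formula gives twice the area as |[(-16)·22 − (-6)·22] + [(-6)·18 − 15·22] + [15·22 − (-16)·18]| = 40, so the area is 20.
The number of boundary lattice points is Σ gcd(|Δx|,|Δy|) = gcd(10,0) + gcd(21,4) + gcd(31,4) = 10+1+1 = 12.
By Pick's theorem A = I + B/2 − 1, so I = 20 − 12/2 + 1 = 15.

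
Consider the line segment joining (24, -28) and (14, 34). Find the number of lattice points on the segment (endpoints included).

The number of lattice points on a segment between lattice points is gcd(|Δx|,|Δy|) + 1 = gcd(10,62) + 1 = 2 + 1 = 3.

3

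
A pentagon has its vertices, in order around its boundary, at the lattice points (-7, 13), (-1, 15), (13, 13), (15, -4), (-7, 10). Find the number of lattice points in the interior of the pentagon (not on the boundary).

219

The shoelace formula gives twice the area as |((-7)·15 − (-1)·13) + ((-1)·13 − 13·15) + (13·(-4) − 15·13) + (15·10 − (-7)·(-4)) + ((-7)·13 − (-7)·10)| = 446, so the area is 223.
Along each edge there are gcd(|Δx|,|Δy|)+1 lattice points, so counting each shared vertex once the boundary has gcd(6,2) + gcd(14,2) + gcd(2,17) + gcd(22,14) + gcd(0,3) = 2+2+1+2+3 = 10.
By Pick's theorem A = I + B/2 − 1, so I = 223 − 10/2 + 1 = 219.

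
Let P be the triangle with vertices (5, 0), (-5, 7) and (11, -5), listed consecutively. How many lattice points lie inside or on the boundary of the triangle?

The shoelace formula gives twice the area as |(5·7 − (-5)·0) + ((-5)·(-5) − 11·7) + (11·0 − 5·(-5))| = 8, so the area is 4.
Along each edge there are gcd(|Δx|,|Δy|)+1 lattice points, so counting each shared vertex once the boundary has gcd(10,7) + gcd(16,12) + gcd(6,5) = 1+4+1 = 6.
Pick's theorem gives I = A − B/2 + 1 = 4 − 6/2 + 1 = 2, so the closed region contains I + B = 2 + 6 = 8 lattice points.

8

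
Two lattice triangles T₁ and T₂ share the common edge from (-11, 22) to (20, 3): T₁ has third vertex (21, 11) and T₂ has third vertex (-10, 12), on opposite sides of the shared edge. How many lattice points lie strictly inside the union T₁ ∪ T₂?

The union is the simple quadrilateral with vertices (-11, 22), (21, 11), (20, 3), (-10, 12) in order.
Using the shoelace formula, 2A = |((-11)·11 − 21·22) + (21·3 − 20·11) + (20·12 − (-10)·3) + ((-10)·22 − (-11)·12)| = 558, so the area is 279.
Along each edge there are gcd(|Δx|,|Δy|)+1 lattice points, so counting each shared vertex once the boundary has gcd(32,11) + gcd(1,8) + gcd(30,9) + gcd(1,10) = 1+1+3+1 = 6.
By Pick's theorem I = A − B/2 + 1 = 279 − 6/2 + 1 = 277.

277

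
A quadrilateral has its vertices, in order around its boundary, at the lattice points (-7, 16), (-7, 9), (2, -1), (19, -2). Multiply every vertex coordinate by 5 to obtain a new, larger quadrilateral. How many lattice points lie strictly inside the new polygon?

4261

The shoelace formula gives twice the area as |((-7)·9 − (-7)·16) + ((-7)·(-1) − 2·9) + (2·(-2) − 19·(-1)) + (19·16 − (-7)·(-2))| = 343, so the area is 171.5.
Summing gcd(|Δx|,|Δy|) over the edges gives the boundary count: gcd(0,7) + gcd(9,10) + gcd(17,1) + gcd(26,18) = 7+1+1+2 = 11.
Scaling by 5 multiplies the area by 5² = 25 (so the new area is 8575/2) and multiplies the boundary lattice-point count by 5, giving 55.
By Pick's theorem, the interior count of the dilated polygon is 8575/2 − 55/2 + 1 = 4261.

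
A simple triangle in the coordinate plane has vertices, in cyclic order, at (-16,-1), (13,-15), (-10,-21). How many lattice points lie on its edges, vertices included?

4

Along each edge there are gcd(|Δx|,|Δy|)+1 lattice points, so counting each shared vertex once the boundary has gcd(29,14) + gcd(23,6) + gcd(6,20) = 1+1+2 = 4.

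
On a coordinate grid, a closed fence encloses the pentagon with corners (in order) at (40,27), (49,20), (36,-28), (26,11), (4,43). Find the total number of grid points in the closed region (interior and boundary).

By the shoelace formula, twice the signed area is |[40·20 − 49·27] + [49·(-28) − 36·20] + [36·11 − 26·(-28)] + [26·43 − 4·11] + [4·27 − 40·43]| = 2029, so the area is 2029/2.
Summing gcd(|Δx|,|Δy|) over the edges gives the boundary count: gcd(9,7) + gcd(13,48) + gcd(10,39) + gcd(22,32) + gcd(36,16) = 1+1+1+2+4 = 9.
Pick's theorem gives I = A − B/2 + 1 = 2029/2 − 9/2 + 1 = 1011, so the closed region contains I + B = 1011 + 9 = 1020 lattice points.

1020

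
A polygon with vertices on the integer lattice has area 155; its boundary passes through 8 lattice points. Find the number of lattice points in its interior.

152

From Pick's theorem, I = A − B/2 + 1 = 155 − 8/2 + 1 = 152.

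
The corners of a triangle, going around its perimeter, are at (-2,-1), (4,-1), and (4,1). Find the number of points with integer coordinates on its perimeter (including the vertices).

10

Along each edge there are gcd(|Δx|,|Δy|)+1 lattice points, so counting each shared vertex once the boundary has gcd(6,0) + gcd(0,2) + gcd(6,2) = 6+2+2 = 10.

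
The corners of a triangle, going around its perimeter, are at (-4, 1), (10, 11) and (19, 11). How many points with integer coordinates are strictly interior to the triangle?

By the shoelace formula, twice the signed area is |((-4)·11 − 10·1) + (10·11 − 19·11) + (19·1 − (-4)·11)| = 90, so the area is 45.
Summing gcd(|Δx|,|Δy|) over the edges gives the boundary count: gcd(14,10) + gcd(9,0) + gcd(23,10) = 2+9+1 = 12.
By Pick's theorem A = I + B/2 − 1, so I = 45 − 12/2 + 1 = 40.

40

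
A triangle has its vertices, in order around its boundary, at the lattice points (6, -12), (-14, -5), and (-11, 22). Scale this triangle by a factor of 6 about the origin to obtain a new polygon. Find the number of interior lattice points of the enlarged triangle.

The shoelace formula gives twice the area as |[6·(-5) − (-14)·(-12)] + [(-14)·22 − (-11)·(-5)] + [(-11)·(-12) − 6·22]| = 561, so the area is 280.5.
Along each edge there are gcd(|Δx|,|Δy|)+1 lattice points, so counting each shared vertex once the boundary has gcd(20,7) + gcd(3,27) + gcd(17,34) = 1+3+17 = 21.
Scaling by 6 multiplies the area by 6² = 36 (so the new area is 10098) and multiplies the boundary lattice-point count by 6, giving 126.
By Pick's theorem, the interior count of the dilated polygon is 10098 − 126/2 + 1 = 10036.

10036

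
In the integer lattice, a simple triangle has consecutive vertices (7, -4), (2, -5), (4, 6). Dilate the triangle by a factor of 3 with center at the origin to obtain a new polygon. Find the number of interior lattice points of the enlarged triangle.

By the shoelace formula, twice the signed area is |(7·(-5) − 2·(-4)) + (2·6 − 4·(-5)) + (4·(-4) − 7·6)| = 53, so the area is 53/2.
Along each edge there are gcd(|Δx|,|Δy|)+1 lattice points, so counting each shared vertex once the boundary has gcd(5,1) + gcd(2,11) + gcd(3,10) = 1+1+1 = 3.
Scaling by 3 multiplies the area by 3² = 9 (so the new area is 477/2) and multiplies the boundary lattice-point count by 3, giving 9.
By Pick's theorem, the interior count of the dilated polygon is 477/2 − 9/2 + 1 = 235.

235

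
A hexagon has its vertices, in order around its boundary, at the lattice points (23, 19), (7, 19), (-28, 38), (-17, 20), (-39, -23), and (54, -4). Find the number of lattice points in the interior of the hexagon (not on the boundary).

2428

Using the shoelace formula, 2A = |(23·19 − 7·19) + (7·38 − (-28)·19) + ((-28)·20 − (-17)·38) + ((-17)·(-23) − (-39)·20) + ((-39)·(-4) − 54·(-23)) + (54·19 − 23·(-4))| = 4875, so the area is 2437.5.
The number of boundary lattice points is Σ gcd(|Δx|,|Δy|) = gcd(16,0) + gcd(35,19) + gcd(11,18) + gcd(22,43) + gcd(93,19) + gcd(31,23) = 16+1+1+1+1+1 = 21.
Pick's theorem gives I = A − B/2 + 1 = 2437.5 − 21/2 + 1 = 2428.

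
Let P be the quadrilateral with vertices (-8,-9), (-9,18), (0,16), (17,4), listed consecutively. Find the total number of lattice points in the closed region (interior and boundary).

384

The shoelace formula gives twice the area as |[(-8)·18 − (-9)·(-9)] + [(-9)·16 − 0·18] + [0·4 − 17·16] + [17·(-9) − (-8)·4]| = 762, so the area is 381.
The number of boundary lattice points is Σ gcd(|Δx|,|Δy|) = gcd(1,27) + gcd(9,2) + gcd(17,12) + gcd(25,13) = 1+1+1+1 = 4.
Pick's theorem gives I = A − B/2 + 1 = 381 − 4/2 + 1 = 380, so the closed region contains I + B = 380 + 4 = 384 lattice points.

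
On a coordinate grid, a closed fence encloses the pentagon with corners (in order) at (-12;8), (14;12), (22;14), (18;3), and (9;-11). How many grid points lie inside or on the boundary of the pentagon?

By the shoelace formula, twice the signed area is |[(-12)·12 − 14·8] + [14·14 − 22·12] + [22·3 − 18·14] + [18·(-11) − 9·3] + [9·8 − (-12)·(-11)]| = 795, so the area is 397.5.
The number of boundary lattice points is Σ gcd(|Δx|,|Δy|) = gcd(26,4) + gcd(8,2) + gcd(4,11) + gcd(9,14) + gcd(21,19) = 2+2+1+1+1 = 7.
Pick's theorem gives I = A − B/2 + 1 = 397.5 − 7/2 + 1 = 395, so the closed region contains I + B = 395 + 7 = 402 lattice points.

402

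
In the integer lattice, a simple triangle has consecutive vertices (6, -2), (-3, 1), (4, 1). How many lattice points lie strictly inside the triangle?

6

The shoelace formula gives twice the area as |[6·1 − (-3)·(-2)] + [(-3)·1 − 4·1] + [4·(-2) − 6·1]| = 21, so the area is 21/2.
The number of boundary lattice points is Σ gcd(|Δx|,|Δy|) = gcd(9,3) + gcd(7,0) + gcd(2,3) = 3+7+1 = 11.
Pick's theorem gives I = A − B/2 + 1 = 21/2 − 11/2 + 1 = 6.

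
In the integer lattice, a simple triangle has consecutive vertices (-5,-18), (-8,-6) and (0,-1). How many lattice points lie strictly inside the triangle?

54

The shoelace formula gives twice the area as |((-5)·(-6) − (-8)·(-18)) + ((-8)·(-1) − 0·(-6)) + (0·(-18) − (-5)·(-1))| = 111, so the area is 111/2.
Summing gcd(|Δx|,|Δy|) over the edges gives the boundary count: gcd(3,12) + gcd(8,5) + gcd(5,17) = 3+1+1 = 5.
By Pick's theorem A = I + B/2 − 1, so I = 111/2 − 5/2 + 1 = 54.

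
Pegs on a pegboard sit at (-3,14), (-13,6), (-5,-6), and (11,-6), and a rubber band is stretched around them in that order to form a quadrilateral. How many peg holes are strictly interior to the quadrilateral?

241

Using the shoelace formula, 2A = |((-3)·6 − (-13)·14) + ((-13)·(-6) − (-5)·6) + ((-5)·(-6) − 11·(-6)) + (11·14 − (-3)·(-6))| = 504, so the area is 252.
Along each edge there are gcd(|Δx|,|Δy|)+1 lattice points, so counting each shared vertex once the boundary has gcd(10,8) + gcd(8,12) + gcd(16,0) + gcd(14,20) = 2+4+16+2 = 24.
Pick's theorem gives I = A − B/2 + 1 = 252 − 24/2 + 1 = 241.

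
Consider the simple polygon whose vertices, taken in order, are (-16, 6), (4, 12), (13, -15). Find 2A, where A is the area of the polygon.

594

By the shoelace formula, twice the signed area is |[(-16)·12 − 4·6] + [4·(-15) − 13·12] + [13·6 − (-16)·(-15)]| = 594, so the area is 297.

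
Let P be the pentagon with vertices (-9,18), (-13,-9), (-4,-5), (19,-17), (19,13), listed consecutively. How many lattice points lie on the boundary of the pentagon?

Along each edge there are gcd(|Δx|,|Δy|)+1 lattice points, so counting each shared vertex once the boundary has gcd(4,27) + gcd(9,4) + gcd(23,12) + gcd(0,30) + gcd(28,5) = 1+1+1+30+1 = 34.

34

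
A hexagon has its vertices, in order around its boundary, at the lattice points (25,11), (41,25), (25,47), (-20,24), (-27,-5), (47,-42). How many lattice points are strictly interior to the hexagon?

3329

By the shoelace formula, twice the signed area is |(25·25 − 41·11) + (41·47 − 25·25) + (25·24 − (-20)·47) + ((-20)·(-5) − (-27)·24) + ((-27)·(-42) − 47·(-5)) + (47·11 − 25·(-42))| = 6700, so the area is 3350.
The number of boundary lattice points is Σ gcd(|Δx|,|Δy|) = gcd(16,14) + gcd(16,22) + gcd(45,23) + gcd(7,29) + gcd(74,37) + gcd(22,53) = 2+2+1+1+37+1 = 44.
By Pick's theorem A = I + B/2 − 1, so I = 3350 − 44/2 + 1 = 3329.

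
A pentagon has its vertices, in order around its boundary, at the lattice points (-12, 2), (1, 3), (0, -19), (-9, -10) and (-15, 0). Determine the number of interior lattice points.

By the shoelace formula, twice the signed area is |((-12)·3 − 1·2) + (1·(-19) − 0·3) + (0·(-10) − (-9)·(-19)) + ((-9)·0 − (-15)·(-10)) + ((-15)·2 − (-12)·0)| = 408, so the area is 204.
The number of boundary lattice points is Σ gcd(|Δx|,|Δy|) = gcd(13,1) + gcd(1,22) + gcd(9,9) + gcd(6,10) + gcd(3,2) = 1+1+9+2+1 = 14.
By Pick's theorem A = I + B/2 − 1, so I = 204 − 14/2 + 1 = 198.

198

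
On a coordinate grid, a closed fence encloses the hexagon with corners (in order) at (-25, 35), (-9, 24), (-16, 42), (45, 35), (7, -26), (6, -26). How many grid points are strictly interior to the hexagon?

The shoelace formula gives twice the area as |((-25)·24 − (-9)·35) + ((-9)·42 − (-16)·24) + ((-16)·35 − 45·42) + (45·(-26) − 7·35) + (7·(-26) − 6·(-26)) + (6·35 − (-25)·(-26))| = 4610, so the area is 2305.
Along each edge there are gcd(|Δx|,|Δy|)+1 lattice points, so counting each shared vertex once the boundary has gcd(16,11) + gcd(7,18) + gcd(61,7) + gcd(38,61) + gcd(1,0) + gcd(31,61) = 1+1+1+1+1+1 = 6.
By Pick's theorem A = I + B/2 − 1, so I = 2305 − 6/2 + 1 = 2303.

2303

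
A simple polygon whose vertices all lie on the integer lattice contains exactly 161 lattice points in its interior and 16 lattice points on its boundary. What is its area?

168

By Pick's theorem, A = I + B/2 − 1 = 161 + 16/2 − 1 = 168.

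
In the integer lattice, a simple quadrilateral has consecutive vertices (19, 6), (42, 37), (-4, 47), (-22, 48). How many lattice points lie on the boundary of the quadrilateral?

Summing gcd(|Δx|,|Δy|) over the edges gives the boundary count: gcd(23,31) + gcd(46,10) + gcd(18,1) + gcd(41,42) = 1+2+1+1 = 5.

5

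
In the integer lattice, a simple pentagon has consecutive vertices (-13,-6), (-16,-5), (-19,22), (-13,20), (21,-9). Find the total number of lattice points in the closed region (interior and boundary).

564

By the shoelace formula, twice the signed area is |[(-13)·(-5) − (-16)·(-6)] + [(-16)·22 − (-19)·(-5)] + [(-19)·20 − (-13)·22] + [(-13)·(-9) − 21·20] + [21·(-6) − (-13)·(-9)]| = 1118, so the area is 559.
Summing gcd(|Δx|,|Δy|) over the edges gives the boundary count: gcd(3,1) + gcd(3,27) + gcd(6,2) + gcd(34,29) + gcd(34,3) = 1+3+2+1+1 = 8.
Pick's theorem gives I = A − B/2 + 1 = 559 − 8/2 + 1 = 556, so the closed region contains I + B = 556 + 8 = 564 lattice points.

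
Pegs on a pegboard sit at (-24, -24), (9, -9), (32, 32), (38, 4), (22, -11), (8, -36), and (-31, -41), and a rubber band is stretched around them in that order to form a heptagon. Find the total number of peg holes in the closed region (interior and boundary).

Using the shoelace formula, 2A = |((-24)·(-9) − 9·(-24)) + (9·32 − 32·(-9)) + (32·4 − 38·32) + (38·(-11) − 22·4) + (22·(-36) − 8·(-11)) + (8·(-41) − (-31)·(-36)) + ((-31)·(-24) − (-24)·(-41))| = 2974, so the area is 1487.
Along each edge there are gcd(|Δx|,|Δy|)+1 lattice points, so counting each shared vertex once the boundary has gcd(33,15) + gcd(23,41) + gcd(6,28) + gcd(16,15) + gcd(14,25) + gcd(39,5) + gcd(7,17) = 3+1+2+1+1+1+1 = 10.
Pick's theorem gives I = A − B/2 + 1 = 1487 − 10/2 + 1 = 1483, so the closed region contains I + B = 1483 + 10 = 1493 lattice points.

1493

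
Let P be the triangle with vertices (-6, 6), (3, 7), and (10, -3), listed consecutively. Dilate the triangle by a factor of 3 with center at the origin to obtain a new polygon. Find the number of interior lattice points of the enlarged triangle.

433

The shoelace formula gives twice the area as |((-6)·7 − 3·6) + (3·(-3) − 10·7) + (10·6 − (-6)·(-3))| = 97, so the area is 48.5.
Summing gcd(|Δx|,|Δy|) over the edges gives the boundary count: gcd(9,1) + gcd(7,10) + gcd(16,9) = 1+1+1 = 3.
Scaling by 3 multiplies the area by 3² = 9 (so the new area is 873/2) and multiplies the boundary lattice-point count by 3, giving 9.
By Pick's theorem, the interior count of the dilated polygon is 873/2 − 9/2 + 1 = 433.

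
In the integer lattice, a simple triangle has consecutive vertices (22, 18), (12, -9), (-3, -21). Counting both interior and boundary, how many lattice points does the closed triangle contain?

By the shoelace formula, twice the signed area is |[22·(-9) − 12·18] + [12·(-21) − (-3)·(-9)] + [(-3)·18 − 22·(-21)]| = 285, so the area is 142.5.
The number of boundary lattice points is Σ gcd(|Δx|,|Δy|) = gcd(10,27) + gcd(15,12) + gcd(25,39) = 1+3+1 = 5.
Pick's theorem gives I = A − B/2 + 1 = 142.5 − 5/2 + 1 = 141, so the closed region contains I + B = 141 + 5 = 146 lattice points.

146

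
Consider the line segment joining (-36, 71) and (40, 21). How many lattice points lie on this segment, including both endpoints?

The number of lattice points on a segment between lattice points is gcd(|Δx|,|Δy|) + 1 = gcd(76,50) + 1 = 2 + 1 = 3.

3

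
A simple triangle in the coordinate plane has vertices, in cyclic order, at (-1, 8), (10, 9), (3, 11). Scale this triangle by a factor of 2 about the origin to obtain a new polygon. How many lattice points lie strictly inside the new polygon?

56

Using the shoelace formula, 2A = |((-1)·9 − 10·8) + (10·11 − 3·9) + (3·8 − (-1)·11)| = 29, so the area is 29/2.
Summing gcd(|Δx|,|Δy|) over the edges gives the boundary count: gcd(11,1) + gcd(7,2) + gcd(4,3) = 1+1+1 = 3.
Scaling by 2 multiplies the area by 2² = 4 (so the new area is 58) and multiplies the boundary lattice-point count by 2, giving 6.
By Pick's theorem, the interior count of the dilated polygon is 58 − 6/2 + 1 = 56.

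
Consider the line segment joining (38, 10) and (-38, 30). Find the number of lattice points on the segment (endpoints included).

The number of lattice points on a segment between lattice points is gcd(|Δx|,|Δy|) + 1 = gcd(76,20) + 1 = 4 + 1 = 5.

5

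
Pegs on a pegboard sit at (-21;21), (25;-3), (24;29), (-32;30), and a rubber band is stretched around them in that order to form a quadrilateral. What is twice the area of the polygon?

The shoelace formula gives twice the area as |((-21)·(-3) − 25·21) + (25·29 − 24·(-3)) + (24·30 − (-32)·29) + ((-32)·21 − (-21)·30)| = 1941, so the area is 970.5.

1941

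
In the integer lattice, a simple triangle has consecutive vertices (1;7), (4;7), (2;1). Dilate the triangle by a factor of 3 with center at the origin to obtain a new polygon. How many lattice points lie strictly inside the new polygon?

73

By the shoelace formula, twice the signed area is |[1·7 − 4·7] + [4·1 − 2·7] + [2·7 − 1·1]| = 18, so the area is 9.
The number of boundary lattice points is Σ gcd(|Δx|,|Δy|) = gcd(3,0) + gcd(2,6) + gcd(1,6) = 3+2+1 = 6.
Scaling by 3 multiplies the area by 3² = 9 (so the new area is 81) and multiplies the boundary lattice-point count by 3, giving 18.
By Pick's theorem, the interior count of the dilated polygon is 81 − 18/2 + 1 = 73.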